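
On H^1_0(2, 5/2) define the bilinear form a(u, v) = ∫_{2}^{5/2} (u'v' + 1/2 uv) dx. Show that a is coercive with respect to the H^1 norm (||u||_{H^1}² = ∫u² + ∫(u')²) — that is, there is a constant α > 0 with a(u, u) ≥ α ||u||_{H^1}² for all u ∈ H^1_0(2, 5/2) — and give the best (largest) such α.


α = (1 + 8*π^2)/(2*(1 + 4*π^2))

Coercivity of a(·,·) on H^1_0(2, 5/2) means a(u, u) ≥ α ||u||_{H^1}² for every u ∈ H^1_0.
The interval has length L = 1/2, and Poincaré/coercivity depend only on L. Here a(u, u) = ∫(u')² + (1/2)·∫u².
Here 0 < c = 1/2 < 1. The condition a(u,u) ≥ α||u||_{H^1}² reads (1−α)∫(u')² ≥ (α−c)∫u². Any admissible α is ≤ 1 (rapidly oscillating u have ∫u²/∫(u')² → 0), and α = 1 would force 0 ≥ (1−c)∫u², impossible since c < 1; so 1−α > 0. By the sharp Poincaré inequality on H^1_0 of an interval of length L, ∫(u')² ≥ (π/L)²∫u² with equality for the first sine mode sin(π(x−x₀)/L) (x₀ the left endpoint), so the inequality holds for all u iff (1−α)(π/L)² ≥ α − c, i.e. α ≤ ((π/L)² + c)/((π/L)² + 1) = (1 + c(L/π)²)/(1 + (L/π)²). With (π/L)² = 4*π^2 and c = 1/2, the largest admissible constant is α = ((π/L)² + c)/((π/L)² + 1).
Simplifying, α = (1 + 8*π^2)/(2*(1 + 4*π^2)).


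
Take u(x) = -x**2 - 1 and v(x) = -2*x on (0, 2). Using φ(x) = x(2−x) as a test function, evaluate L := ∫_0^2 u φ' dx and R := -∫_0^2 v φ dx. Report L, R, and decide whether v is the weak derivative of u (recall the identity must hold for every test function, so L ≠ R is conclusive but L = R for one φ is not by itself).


LHS = 8/3, RHS = 8/3. Yes, v = u' weakly.

u(x) = -x**2 - 1, classical derivative u'(x) = -2*x.
φ(x) = x(2−x), so φ'(x) = 2 - 2*x.
Note φ(0) = φ(2) = 0, so the boundary term u·φ vanishes.
LHS = ∫_0^2 u(x) φ'(x) dx = ∫_0^2 (2*x^3 - 2*x^2 + 2*x - 2) dx. Term by term:
  ∫_0^2 2*x^3 dx = 8;  ∫_0^2 -2*x^2 dx = -16/3;  ∫_0^2 2*x dx = 4;
  ∫_0^2 -2 dx = -4.
Sum: 8 − 16/3 + 4 − 4 = 8/3.
So LHS = 8/3.
∫_0^2 v(x) φ(x) dx = ∫_0^2 (2*x^3 - 4*x^2) dx. Term by term:
  ∫_0^2 2*x^3 dx = 8;  ∫_0^2 -4*x^2 dx = -32/3.
Sum: 8 − 32/3 = -8/3.
So RHS = -∫_0^2 v(x) φ(x) dx = 8/3.
LHS = RHS, so the identity holds for this test φ.
Moreover u is smooth here and v(x) = u'(x) = -2*x pointwise, so the identity holds for every test function. Hence v is the weak derivative of u.


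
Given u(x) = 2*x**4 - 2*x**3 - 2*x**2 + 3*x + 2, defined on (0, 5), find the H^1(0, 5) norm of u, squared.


||u||_{H^1}^2 = 59387270/63

The H^1 norm (squared) on an interval (0, L) is
  ||u||_{H^1}^2 = ∫_0^L u(x)^2 dx + ∫_0^L u'(x)^2 dx.
Compute u'(x) = 8*x**3 - 6*x**2 - 4*x + 3.
Then u(x)^2 = 4*x**8 - 8*x**7 - 4*x**6 + 20*x**5 - 20*x**3 + x**2 + 12*x + 4 and u'(x)^2 = 64*x**6 - 96*x**5 - 28*x**4 + 96*x**3 - 20*x**2 - 24*x + 9.
Integrate each monomial from 0 to 5 using ∫_0^5 c·x^n dx = c·5^(n+1)/(n+1):
  ∫_0^5 u(x)^2 dx = ∫_0^5 (4*x^8 - 8*x^7 - 4*x^6 + 20*x^5 - 20*x^3 + x^2 + 12*x + 4) dx. Term by term:
    ∫_0^5 4*x^8 dx = 7812500/9;  ∫_0^5 -8*x^7 dx = -390625;  ∫_0^5 -4*x^6 dx = -312500/7;
    ∫_0^5 20*x^5 dx = 156250/3;  ∫_0^5 -20*x^3 dx = -3125;  ∫_0^5 x^2 dx = 125/3;
    ∫_0^5 12*x dx = 150;  ∫_0^5 4 dx = 20.
  Sum: 7812500/9 − 390625 − 312500/7 + 156250/3 − 3125 + 125/3 + 150 + 20 = 30363335/63.
  ∫_0^5 u'(x)^2 dx = ∫_0^5 (64*x^6 - 96*x^5 - 28*x^4 + 96*x^3 - 20*x^2 - 24*x + 9) dx. Term by term:
    ∫_0^5 64*x^6 dx = 5000000/7;  ∫_0^5 -96*x^5 dx = -250000;  ∫_0^5 -28*x^4 dx = -17500;
    ∫_0^5 96*x^3 dx = 15000;  ∫_0^5 -20*x^2 dx = -2500/3;  ∫_0^5 -24*x dx = -300;
    ∫_0^5 9 dx = 45.
  Sum: 5000000/7 − 250000 − 17500 + 15000 − 2500/3 − 300 + 45 = 9674645/21.
Adding: ||u||_{H^1}^2 = 30363335/63 + 9674645/21 = 59387270/63.


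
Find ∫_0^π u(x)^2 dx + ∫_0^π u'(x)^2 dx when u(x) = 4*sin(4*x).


||u||_{H^1(0,π)}^2 = 136*π

u'(x) = 16*cos(4*x).
Expand u² and (u')² and integrate term by term on (0, π), using: for integers n ≥ 1, ∫_0^π sin²(nx) dx = ∫_0^π cos²(nx) dx = π/2; for n ≠ n', ∫_0^π sin(nx)sin(n'x) dx = ∫_0^π cos(nx)cos(n'x) dx = 0; and by product-to-sum, ∫_0^π sin(nx)cos(n'x) dx = ½∫_0^π [sin((n+n')x) + sin((n−n')x)] dx, which is 0 when n+n' is even and 2n/(n²−n'²) when n+n' is odd (it need not vanish on (0, π)).
  u² squared terms: (4)²·∫sin(4x)² dx = 16·π/2 = 8*π.
  So ∫_0^π u² dx = 8*π.
  (u')² squared terms: (16)²·∫cos(4x)² dx = 256·π/2 = 128*π.
  So ∫_0^π (u')² dx = 128*π.
||u||_{H^1}^2 = (8*π) + (128*π) = 136*π.


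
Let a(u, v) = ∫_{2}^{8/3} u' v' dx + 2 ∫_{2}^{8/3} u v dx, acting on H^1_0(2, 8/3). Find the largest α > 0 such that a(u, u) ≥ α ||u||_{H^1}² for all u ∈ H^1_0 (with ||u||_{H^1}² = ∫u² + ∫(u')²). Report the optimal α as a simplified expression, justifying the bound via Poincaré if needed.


α = 1

Coercivity of a(·,·) on H^1_0(2, 8/3) means a(u, u) ≥ α ||u||_{H^1}² for every u ∈ H^1_0.
The interval has length L = 2/3, and Poincaré/coercivity depend only on L. Here a(u, u) = ∫(u')² + (2)·∫u².
Here c = 2 ≥ 1, so a(u,u) = ∫(u')² + c∫u² ≥ ∫(u')² + ∫u² = ||u||_{H^1}², i.e. α = 1 works. No larger α is possible: a(u,u) ≥ α||u||_{H^1}² means (1−α)∫(u')² ≥ (α−c)∫u², and for the modes u_n = sin(nπ(x−x₀)/L) (x₀ the left endpoint) one has ∫u_n²/∫(u_n')² = (L/(nπ))² → 0, so a(u_n,u_n)/||u_n||_{H^1}² → 1. Hence the optimal constant is α = 1.
Therefore α = 1.


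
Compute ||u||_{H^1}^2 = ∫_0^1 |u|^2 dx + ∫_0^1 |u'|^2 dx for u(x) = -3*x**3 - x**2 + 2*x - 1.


||u||_{H^1}^2 = 677/42

The H^1 norm (squared) on an interval (0, L) is
  ||u||_{H^1}^2 = ∫_0^L u(x)^2 dx + ∫_0^L u'(x)^2 dx.
Compute u'(x) = -9*x**2 - 2*x + 2.
Then u(x)^2 = 9*x**6 + 6*x**5 - 11*x**4 + 2*x**3 + 6*x**2 - 4*x + 1 and u'(x)^2 = 81*x**4 + 36*x**3 - 32*x**2 - 8*x + 4.
Integrate each monomial from 0 to 1 using ∫_0^1 c·x^n dx = c·1^(n+1)/(n+1):
  ∫_0^1 u(x)^2 dx = ∫_0^1 (9*x^6 + 6*x^5 - 11*x^4 + 2*x^3 + 6*x^2 - 4*x + 1) dx. Term by term:
    ∫_0^1 9*x^6 dx = 9/7;  ∫_0^1 6*x^5 dx = 1;  ∫_0^1 -11*x^4 dx = -11/5;
    ∫_0^1 2*x^3 dx = 1/2;  ∫_0^1 6*x^2 dx = 2;  ∫_0^1 -4*x dx = -2;
    ∫_0^1 1 dx = 1.
  Sum: 9/7 + 1 − 11/5 + 1/2 + 2 − 2 + 1 = 111/70.
  ∫_0^1 u'(x)^2 dx = ∫_0^1 (81*x^4 + 36*x^3 - 32*x^2 - 8*x + 4) dx. Term by term:
    ∫_0^1 81*x^4 dx = 81/5;  ∫_0^1 36*x^3 dx = 9;  ∫_0^1 -32*x^2 dx = -32/3;
    ∫_0^1 -8*x dx = -4;  ∫_0^1 4 dx = 4.
  Sum: 81/5 + 9 − 32/3 − 4 + 4 = 218/15.
Adding: ||u||_{H^1}^2 = 111/70 + 218/15 = 677/42.


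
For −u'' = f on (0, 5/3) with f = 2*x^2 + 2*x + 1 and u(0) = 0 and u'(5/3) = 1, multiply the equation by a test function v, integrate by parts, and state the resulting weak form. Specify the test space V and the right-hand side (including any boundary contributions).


V = {v ∈ H^1(0, 5/3) : v(0) = 0} (test functions vanish at x = 0 where u is specified); weak form: ∫_0^5/3 u'v' dx = ∫_0^5/3 (2*x^2 + 2*x + 1) v dx + v(5/3) for all v ∈ V.

Multiply both sides by a test function v and integrate from 0 to 5/3:
  ∫_0^5/3 −u''(x) v(x) dx = ∫_0^5/3 f(x) v(x) dx.
Integrate the LHS by parts once:
  ∫_0^5/3 −u'' v dx = −[u'(x) v(x)]_0^5/3 + ∫_0^5/3 u'(x) v'(x) dx.
Thus ∫_0^5/3 u'(x) v'(x) dx = ∫_0^5/3 f(x) v(x) dx + [u'(x) v(x)]_0^5/3.
Choose V so that boundary terms are either known or forced to vanish.
Mixed BC: u(0) = 0 (Dirichlet) and u'(5/3) = 1 (Neumann). Define V = {v ∈ H^1(0, 5/3) : v(0) = 0}. Then [u' v]_0^5/3 = u'(5/3)·v(5/3) − u'(0)·0 = v(5/3).
Weak formulation: find u (satisfying any essential BC) such that ∫_0^5/3 u'(x) v'(x) dx = ∫_0^5/3 f v dx + v(5/3) for all v ∈ V (Dirichlet at 0 absorbed into V; Neumann datum at x = 5/3 contributes the boundary term).
Substituting f(x) = 2*x^2 + 2*x + 1, the right-hand side is ∫_0^5/3 (2*x^2 + 2*x + 1) v dx + v(5/3).


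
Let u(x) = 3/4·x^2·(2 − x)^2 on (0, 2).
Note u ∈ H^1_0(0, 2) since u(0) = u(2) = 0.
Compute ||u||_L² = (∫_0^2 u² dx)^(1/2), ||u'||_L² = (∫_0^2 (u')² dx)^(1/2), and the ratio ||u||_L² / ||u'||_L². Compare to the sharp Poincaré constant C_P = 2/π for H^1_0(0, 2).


||u||_L² / ||u'||_L² = sqrt(3)/3 < C_P = 2/π.

u(x) = 3/4·x^2·(2 − x)^2, so u'(x) = 3*x*(x - 2)*(x - 1).
u(x) = 3/4·x^2·(2 − x)^2 vanishes at x = 0 and x = 2, so u ∈ H^1_0(0, 2). Differentiate via the product rule and integrate the resulting polynomials term by term.
  ∫_0^2 u² dx = ∫_0^2 (9*x^8/16 - 9*x^7/2 + 27*x^6/2 - 18*x^5 + 9*x^4) dx. Term by term:
    ∫_0^2 9*x^8/16 dx = 32;  ∫_0^2 -9*x^7/2 dx = -144;  ∫_0^2 27*x^6/2 dx = 1728/7;
    ∫_0^2 -18*x^5 dx = -192;  ∫_0^2 9*x^4 dx = 288/5.
  Sum: 32 − 144 + 1728/7 − 192 + 288/5 = 16/35.
  ∫_0^2 (u')² dx = ∫_0^2 (9*x^6 - 54*x^5 + 117*x^4 - 108*x^3 + 36*x^2) dx. Term by term:
    ∫_0^2 9*x^6 dx = 1152/7;  ∫_0^2 -54*x^5 dx = -576;  ∫_0^2 117*x^4 dx = 3744/5;
    ∫_0^2 -108*x^3 dx = -432;  ∫_0^2 36*x^2 dx = 96.
  Sum: 1152/7 − 576 + 3744/5 − 432 + 96 = 48/35.
∫_0^2 u² dx = 16/35, so ||u||_L² = 4*sqrt(35)/35.
∫_0^2 (u')² dx = 48/35, so ||u'||_L² = 4*sqrt(105)/35.
Ratio ||u||_L² / ||u'||_L² = sqrt(3)/3.
Sharp Poincaré constant on H^1_0(0, 2) is C_P = L/π = 2/π, achieved by sin(π/2·x).
A polynomial bump cannot attain the sharp Poincaré constant (only the first sine eigenfunction does), so the ratio is strictly less than C_P, consistent with ||u||_L² ≤ C_P ||u'||_L².


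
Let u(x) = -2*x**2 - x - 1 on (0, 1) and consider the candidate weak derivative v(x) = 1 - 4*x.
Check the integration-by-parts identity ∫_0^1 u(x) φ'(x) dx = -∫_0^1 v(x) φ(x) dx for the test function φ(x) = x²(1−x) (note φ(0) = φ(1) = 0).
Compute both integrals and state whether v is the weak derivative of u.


LHS = 17/60, RHS = 7/60. No, v is not the weak derivative of u.

u(x) = -2*x**2 - x - 1, classical derivative u'(x) = -4*x - 1.
φ(x) = x²(1−x), so φ'(x) = x*(2 - 3*x).
Note φ(0) = φ(1) = 0, so the boundary term u·φ vanishes.
LHS = ∫_0^1 u(x) φ'(x) dx = ∫_0^1 (6*x^4 - x^3 + x^2 - 2*x) dx. Term by term:
  ∫_0^1 6*x^4 dx = 6/5;  ∫_0^1 -x^3 dx = -1/4;  ∫_0^1 x^2 dx = 1/3;
  ∫_0^1 -2*x dx = -1.
Sum: 6/5 − 1/4 + 1/3 − 1 = 17/60.
So LHS = 17/60.
∫_0^1 v(x) φ(x) dx = ∫_0^1 (4*x^4 - 5*x^3 + x^2) dx. Term by term:
  ∫_0^1 4*x^4 dx = 4/5;  ∫_0^1 -5*x^3 dx = -5/4;  ∫_0^1 x^2 dx = 1/3.
Sum: 4/5 − 5/4 + 1/3 = -7/60.
So RHS = -∫_0^1 v(x) φ(x) dx = 7/60.
LHS − RHS = 1/6 ≠ 0, so the identity fails.
(For a valid weak derivative the identity must hold for EVERY test function, in particular this one. The failure shows v is NOT the weak derivative of u.)
Correct weak derivative would be u'(x) = -4*x - 1.


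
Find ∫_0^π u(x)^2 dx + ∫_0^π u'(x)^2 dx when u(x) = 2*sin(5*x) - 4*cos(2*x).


||u||_{H^1(0,π)}^2 = -800/21 + 92*π

u'(x) = 8*sin(2*x) + 10*cos(5*x).
Expand u² and (u')² and integrate term by term on (0, π), using: for integers n ≥ 1, ∫_0^π sin²(nx) dx = ∫_0^π cos²(nx) dx = π/2; for n ≠ n', ∫_0^π sin(nx)sin(n'x) dx = ∫_0^π cos(nx)cos(n'x) dx = 0; and by product-to-sum, ∫_0^π sin(nx)cos(n'x) dx = ½∫_0^π [sin((n+n')x) + sin((n−n')x)] dx, which is 0 when n+n' is even and 2n/(n²−n'²) when n+n' is odd (it need not vanish on (0, π)).
  u² squared terms: (-4)²·∫cos(2x)² dx = 16·π/2 = 8*π;  (2)²·∫sin(5x)² dx = 4·π/2 = 2*π.
  u² cross terms: 2·(-4)·(2)·∫cos(2x)·sin(5x) dx = -16·(10/21) = -160/21.
  So ∫_0^π u² dx = 8*π + 2*π − 160/21 = -160/21 + 10*π.
  (u')² squared terms: (8)²·∫sin(2x)² dx = 64·π/2 = 32*π;  (10)²·∫cos(5x)² dx = 100·π/2 = 50*π.
  (u')² cross terms: 2·(8)·(10)·∫sin(2x)·cos(5x) dx = 160·(-4/21) = -640/21.
  So ∫_0^π (u')² dx = 32*π + 50*π − 640/21 = -640/21 + 82*π.
||u||_{H^1}^2 = (-160/21 + 10*π) + (-640/21 + 82*π) = -800/21 + 92*π.


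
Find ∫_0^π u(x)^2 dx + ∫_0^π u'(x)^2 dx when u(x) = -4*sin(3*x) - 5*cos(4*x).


||u||_{H^1(0,π)}^2 = -4080/7 + 585*π/2

u'(x) = 20*sin(4*x) - 12*cos(3*x).
Expand u² and (u')² and integrate term by term on (0, π), using: for integers n ≥ 1, ∫_0^π sin²(nx) dx = ∫_0^π cos²(nx) dx = π/2; for n ≠ n', ∫_0^π sin(nx)sin(n'x) dx = ∫_0^π cos(nx)cos(n'x) dx = 0; and by product-to-sum, ∫_0^π sin(nx)cos(n'x) dx = ½∫_0^π [sin((n+n')x) + sin((n−n')x)] dx, which is 0 when n+n' is even and 2n/(n²−n'²) when n+n' is odd (it need not vanish on (0, π)).
  u² squared terms: (-5)²·∫cos(4x)² dx = 25·π/2 = 25*π/2;  (-4)²·∫sin(3x)² dx = 16·π/2 = 8*π.
  u² cross terms: 2·(-5)·(-4)·∫cos(4x)·sin(3x) dx = 40·(-6/7) = -240/7.
  So ∫_0^π u² dx = 25*π/2 + 8*π − 240/7 = -240/7 + 41*π/2.
  (u')² squared terms: (-12)²·∫cos(3x)² dx = 144·π/2 = 72*π;  (20)²·∫sin(4x)² dx = 400·π/2 = 200*π.
  (u')² cross terms: 2·(-12)·(20)·∫cos(3x)·sin(4x) dx = -480·(8/7) = -3840/7.
  So ∫_0^π (u')² dx = 72*π + 200*π − 3840/7 = -3840/7 + 272*π.
||u||_{H^1}^2 = (-240/7 + 41*π/2) + (-3840/7 + 272*π) = -4080/7 + 585*π/2.


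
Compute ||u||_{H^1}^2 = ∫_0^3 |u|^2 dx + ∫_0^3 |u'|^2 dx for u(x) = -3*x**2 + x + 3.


||u||_{H^1}^2 = 4899/10

The H^1 norm (squared) on an interval (0, L) is
  ||u||_{H^1}^2 = ∫_0^L u(x)^2 dx + ∫_0^L u'(x)^2 dx.
Compute u'(x) = 1 - 6*x.
Then u(x)^2 = 9*x**4 - 6*x**3 - 17*x**2 + 6*x + 9 and u'(x)^2 = 36*x**2 - 12*x + 1.
Integrate each monomial from 0 to 3 using ∫_0^3 c·x^n dx = c·3^(n+1)/(n+1):
  ∫_0^3 u(x)^2 dx = ∫_0^3 (9*x^4 - 6*x^3 - 17*x^2 + 6*x + 9) dx. Term by term:
    ∫_0^3 9*x^4 dx = 2187/5;  ∫_0^3 -6*x^3 dx = -243/2;  ∫_0^3 -17*x^2 dx = -153;
    ∫_0^3 6*x dx = 27;  ∫_0^3 9 dx = 27.
  Sum: 2187/5 − 243/2 − 153 + 27 + 27 = 2169/10.
  ∫_0^3 u'(x)^2 dx = ∫_0^3 (36*x^2 - 12*x + 1) dx. Term by term:
    ∫_0^3 36*x^2 dx = 324;  ∫_0^3 -12*x dx = -54;  ∫_0^3 1 dx = 3.
  Sum: 324 − 54 + 3 = 273.
Adding: ||u||_{H^1}^2 = 2169/10 + 273 = 4899/10.


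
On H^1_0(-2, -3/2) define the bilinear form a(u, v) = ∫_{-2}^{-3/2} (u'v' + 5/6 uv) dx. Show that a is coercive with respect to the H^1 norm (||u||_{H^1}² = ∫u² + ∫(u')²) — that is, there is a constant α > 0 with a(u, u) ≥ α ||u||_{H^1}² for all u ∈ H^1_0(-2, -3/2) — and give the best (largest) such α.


α = (5 + 24*π^2)/(6*(1 + 4*π^2))

Coercivity of a(·,·) on H^1_0(-2, -3/2) means a(u, u) ≥ α ||u||_{H^1}² for every u ∈ H^1_0.
The interval has length L = 1/2, and Poincaré/coercivity depend only on L. Here a(u, u) = ∫(u')² + (5/6)·∫u².
Here 0 < c = 5/6 < 1. The condition a(u,u) ≥ α||u||_{H^1}² reads (1−α)∫(u')² ≥ (α−c)∫u². Any admissible α is ≤ 1 (rapidly oscillating u have ∫u²/∫(u')² → 0), and α = 1 would force 0 ≥ (1−c)∫u², impossible since c < 1; so 1−α > 0. By the sharp Poincaré inequality on H^1_0 of an interval of length L, ∫(u')² ≥ (π/L)²∫u² with equality for the first sine mode sin(π(x−x₀)/L) (x₀ the left endpoint), so the inequality holds for all u iff (1−α)(π/L)² ≥ α − c, i.e. α ≤ ((π/L)² + c)/((π/L)² + 1) = (1 + c(L/π)²)/(1 + (L/π)²). With (π/L)² = 4*π^2 and c = 5/6, the largest admissible constant is α = ((π/L)² + c)/((π/L)² + 1).
Simplifying, α = (5 + 24*π^2)/(6*(1 + 4*π^2)).


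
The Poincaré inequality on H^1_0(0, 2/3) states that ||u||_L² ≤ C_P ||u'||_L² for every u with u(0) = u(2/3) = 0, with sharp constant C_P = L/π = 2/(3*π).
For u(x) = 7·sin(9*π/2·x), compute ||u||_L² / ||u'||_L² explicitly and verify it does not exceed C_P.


||u||_L² / ||u'||_L² = 2/(9*π) < C_P = 2/(3*π).

u(x) = 7·sin(9*π/2·x), so u'(x) = 63*π*cos(9*π*x/2)/2.
Writing u(x) = A·sin(kπx/L) with A = 7 and k = 3, use ∫_0^L sin²(kπx/L) dx = L/2 and ∫_0^L cos²(kπx/L) dx = L/2.
u² = 49·sin²(9*π/2·x) and (u')² = 3969*π^2/4·cos²(9*π/2·x), and each of sin², cos² integrates to L/2 = 1/3 over (0, 2/3).
∫_0^2/3 u² dx = 49/3, so ||u||_L² = 7*sqrt(3)/3.
∫_0^2/3 (u')² dx = 1323*π^2/4, so ||u'||_L² = 21*sqrt(3)*π/2.
Ratio ||u||_L² / ||u'||_L² = 2/(9*π).
Sharp Poincaré constant on H^1_0(0, 2/3) is C_P = L/π = 2/(3*π), achieved by sin(3*π/2·x).
This is the k = 3 harmonic; the ratio L/(kπ) is strictly less than C_P = L/π, consistent with the sharp inequality ||u||_L² ≤ C_P ||u'||_L².


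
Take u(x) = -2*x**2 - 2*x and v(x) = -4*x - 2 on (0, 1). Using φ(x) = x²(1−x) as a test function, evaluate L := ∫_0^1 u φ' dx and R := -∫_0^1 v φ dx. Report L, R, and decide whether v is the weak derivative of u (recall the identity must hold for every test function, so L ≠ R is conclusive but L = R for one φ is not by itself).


LHS = 11/30, RHS = 11/30. Yes, v = u' weakly.

u(x) = -2*x**2 - 2*x, classical derivative u'(x) = -4*x - 2.
φ(x) = x²(1−x), so φ'(x) = x*(2 - 3*x).
Note φ(0) = φ(1) = 0, so the boundary term u·φ vanishes.
LHS = ∫_0^1 u(x) φ'(x) dx = ∫_0^1 (6*x^4 + 2*x^3 - 4*x^2) dx. Term by term:
  ∫_0^1 6*x^4 dx = 6/5;  ∫_0^1 2*x^3 dx = 1/2;  ∫_0^1 -4*x^2 dx = -4/3.
Sum: 6/5 + 1/2 − 4/3 = 11/30.
So LHS = 11/30.
∫_0^1 v(x) φ(x) dx = ∫_0^1 (4*x^4 - 2*x^3 - 2*x^2) dx. Term by term:
  ∫_0^1 4*x^4 dx = 4/5;  ∫_0^1 -2*x^3 dx = -1/2;  ∫_0^1 -2*x^2 dx = -2/3.
Sum: 4/5 − 1/2 − 2/3 = -11/30.
So RHS = -∫_0^1 v(x) φ(x) dx = 11/30.
LHS = RHS, so the identity holds for this test φ.
Moreover u is smooth here and v(x) = u'(x) = -4*x - 2 pointwise, so the identity holds for every test function. Hence v is the weak derivative of u.


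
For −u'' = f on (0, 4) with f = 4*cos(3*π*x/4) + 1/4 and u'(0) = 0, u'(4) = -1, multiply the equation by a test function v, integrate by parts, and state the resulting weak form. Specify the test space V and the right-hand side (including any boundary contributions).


V = H^1(0, 4) (v unrestricted at boundary; u is determined up to an additive constant); weak form: ∫_0^4 u'v' dx = ∫_0^4 (4*cos(3*π*x/4) + 1/4) v dx − v(4) for all v ∈ V.

Multiply both sides by a test function v and integrate from 0 to 4:
  ∫_0^4 −u''(x) v(x) dx = ∫_0^4 f(x) v(x) dx.
Integrate the LHS by parts once:
  ∫_0^4 −u'' v dx = −[u'(x) v(x)]_0^4 + ∫_0^4 u'(x) v'(x) dx.
Thus ∫_0^4 u'(x) v'(x) dx = ∫_0^4 f(x) v(x) dx + [u'(x) v(x)]_0^4.
Choose V so that boundary terms are either known or forced to vanish.
u has inhomogeneous Neumann u'(0) = 0, u'(4) = -1. [u' v]_0^4 = (-1)·v(4) − (0)·v(0) = − v(4). Take V = H^1(0, 4); boundary term becomes part of RHS.
Weak formulation: find u (satisfying any essential BC) such that ∫_0^4 u'(x) v'(x) dx = ∫_0^4 f v dx − v(4) for all v ∈ V (Neumann data are natural BCs: they enter the RHS as boundary terms).
Substituting f(x) = 4*cos(3*π*x/4) + 1/4, the right-hand side is ∫_0^4 (4*cos(3*π*x/4) + 1/4) v dx − v(4).
Compatibility check (pure Neumann): taking v ≡ 1 ∈ V gives 0 = ∫_0^4 f dx + (-1) − (0), i.e. ∫_0^4 f dx must equal u'(0) − u'(4) = 1. Indeed ∫_0^4 (4*cos(3*π*x/4) + 1/4) dx = 1, so the data are compatible. The solution is then unique only up to an additive constant (fix it e.g. by requiring ∫_0^4 u dx = 0).


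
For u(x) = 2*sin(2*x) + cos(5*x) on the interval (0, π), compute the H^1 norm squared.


||u||_{H^1(0,π)}^2 = -416/21 + 23*π

u'(x) = -5*sin(5*x) + 4*cos(2*x).
Expand u² and (u')² and integrate term by term on (0, π), using: for integers n ≥ 1, ∫_0^π sin²(nx) dx = ∫_0^π cos²(nx) dx = π/2; for n ≠ n', ∫_0^π sin(nx)sin(n'x) dx = ∫_0^π cos(nx)cos(n'x) dx = 0; and by product-to-sum, ∫_0^π sin(nx)cos(n'x) dx = ½∫_0^π [sin((n+n')x) + sin((n−n')x)] dx, which is 0 when n+n' is even and 2n/(n²−n'²) when n+n' is odd (it need not vanish on (0, π)).
  u² squared terms: (2)²·∫sin(2x)² dx = 4·π/2 = 2*π;  (1)²·∫cos(5x)² dx = 1·π/2 = π/2.
  u² cross terms: 2·(2)·(1)·∫sin(2x)·cos(5x) dx = 4·(-4/21) = -16/21.
  So ∫_0^π u² dx = 2*π + π/2 − 16/21 = -16/21 + 5*π/2.
  (u')² squared terms: (-5)²·∫sin(5x)² dx = 25·π/2 = 25*π/2;  (4)²·∫cos(2x)² dx = 16·π/2 = 8*π.
  (u')² cross terms: 2·(-5)·(4)·∫sin(5x)·cos(2x) dx = -40·(10/21) = -400/21.
  So ∫_0^π (u')² dx = 25*π/2 + 8*π − 400/21 = -400/21 + 41*π/2.
||u||_{H^1}^2 = (-16/21 + 5*π/2) + (-400/21 + 41*π/2) = -416/21 + 23*π.


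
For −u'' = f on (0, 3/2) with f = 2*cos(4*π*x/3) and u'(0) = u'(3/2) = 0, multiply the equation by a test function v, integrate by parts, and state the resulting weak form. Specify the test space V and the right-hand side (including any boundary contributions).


V = H^1(0, 3/2) (no boundary constraint on v; u is determined up to an additive constant); weak form: ∫_0^3/2 u'v' dx = ∫_0^3/2 (2*cos(4*π*x/3)) v dx for all v ∈ V.

Multiply both sides by a test function v and integrate from 0 to 3/2:
  ∫_0^3/2 −u''(x) v(x) dx = ∫_0^3/2 f(x) v(x) dx.
Integrate the LHS by parts once:
  ∫_0^3/2 −u'' v dx = −[u'(x) v(x)]_0^3/2 + ∫_0^3/2 u'(x) v'(x) dx.
Thus ∫_0^3/2 u'(x) v'(x) dx = ∫_0^3/2 f(x) v(x) dx + [u'(x) v(x)]_0^3/2.
Choose V so that boundary terms are either known or forced to vanish.
u has homogeneous Neumann: u'(0) = u'(3/2) = 0. So [u' v]_0^3/2 = 0·v(3/2) − 0·v(0) = 0 for any v; take V = H^1(0, 3/2).
Weak formulation: find u (satisfying any essential BC) such that ∫_0^3/2 u'(x) v'(x) dx = ∫_0^3/2 f v dx for all v ∈ V (homogeneous Neumann, so boundary terms vanish).
Substituting f(x) = 2*cos(4*π*x/3), the right-hand side is ∫_0^3/2 (2*cos(4*π*x/3)) v dx.
Compatibility check (pure Neumann): taking v ≡ 1 ∈ V gives 0 = ∫_0^3/2 f dx + (0) − (0), i.e. ∫_0^3/2 f dx must equal u'(0) − u'(3/2) = 0. Indeed ∫_0^3/2 (2*cos(4*π*x/3)) dx = 0, so the data are compatible. The solution is then unique only up to an additive constant (fix it e.g. by requiring ∫_0^3/2 u dx = 0).


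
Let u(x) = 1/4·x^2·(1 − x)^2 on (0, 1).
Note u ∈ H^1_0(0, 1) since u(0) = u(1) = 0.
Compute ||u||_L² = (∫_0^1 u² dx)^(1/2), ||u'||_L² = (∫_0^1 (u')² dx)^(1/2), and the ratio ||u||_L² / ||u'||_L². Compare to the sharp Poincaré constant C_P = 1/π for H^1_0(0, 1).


||u||_L² / ||u'||_L² = sqrt(3)/6 < C_P = 1/π.

u(x) = 1/4·x^2·(1 − x)^2, so u'(x) = x*(x - 1)*(2*x - 1)/2.
u(x) = 1/4·x^2·(1 − x)^2 vanishes at x = 0 and x = 1, so u ∈ H^1_0(0, 1). Differentiate via the product rule and integrate the resulting polynomials term by term.
  ∫_0^1 u² dx = ∫_0^1 (x^8/16 - x^7/4 + 3*x^6/8 - x^5/4 + x^4/16) dx. Term by term:
    ∫_0^1 x^8/16 dx = 1/144;  ∫_0^1 -x^7/4 dx = -1/32;  ∫_0^1 3*x^6/8 dx = 3/56;
    ∫_0^1 -x^5/4 dx = -1/24;  ∫_0^1 x^4/16 dx = 1/80.
  Sum: 1/144 − 1/32 + 3/56 − 1/24 + 1/80 = 1/10080.
  ∫_0^1 (u')² dx = ∫_0^1 (x^6 - 3*x^5 + 13*x^4/4 - 3*x^3/2 + x^2/4) dx. Term by term:
    ∫_0^1 x^6 dx = 1/7;  ∫_0^1 -3*x^5 dx = -1/2;  ∫_0^1 13*x^4/4 dx = 13/20;
    ∫_0^1 -3*x^3/2 dx = -3/8;  ∫_0^1 x^2/4 dx = 1/12.
  Sum: 1/7 − 1/2 + 13/20 − 3/8 + 1/12 = 1/840.
∫_0^1 u² dx = 1/10080, so ||u||_L² = sqrt(70)/840.
∫_0^1 (u')² dx = 1/840, so ||u'||_L² = sqrt(210)/420.
Ratio ||u||_L² / ||u'||_L² = sqrt(3)/6.
Sharp Poincaré constant on H^1_0(0, 1) is C_P = L/π = 1/π, achieved by sin(π·x).
A polynomial bump cannot attain the sharp Poincaré constant (only the first sine eigenfunction does), so the ratio is strictly less than C_P, consistent with ||u||_L² ≤ C_P ||u'||_L².


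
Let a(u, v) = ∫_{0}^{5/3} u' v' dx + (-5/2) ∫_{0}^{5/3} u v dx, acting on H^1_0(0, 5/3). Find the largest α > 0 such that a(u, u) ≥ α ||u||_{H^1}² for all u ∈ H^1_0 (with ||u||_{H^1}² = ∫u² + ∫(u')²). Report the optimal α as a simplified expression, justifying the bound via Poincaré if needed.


α = (-125 + 18*π^2)/(2*(25 + 9*π^2))

Coercivity of a(·,·) on H^1_0(0, 5/3) means a(u, u) ≥ α ||u||_{H^1}² for every u ∈ H^1_0.
The interval has length L = 5/3, and Poincaré/coercivity depend only on L. Here a(u, u) = ∫(u')² + (-5/2)·∫u².
Here c = -5/2 < 0 with |c| < (π/L)² = 9*π^2/25, so coercivity still holds. The condition a(u,u) ≥ α||u||_{H^1}² reads (1−α)∫(u')² ≥ (α−c)∫u². Any admissible α is ≤ 1 (rapidly oscillating u have ∫u²/∫(u')² → 0), and α = 1 would force 0 ≥ (1−c)∫u², impossible since c < 1; so 1−α > 0. By the sharp Poincaré inequality on H^1_0 of an interval of length L, ∫(u')² ≥ (π/L)²∫u² with equality for the first sine mode sin(π(x−x₀)/L) (x₀ the left endpoint), so the inequality holds for all u iff (1−α)(π/L)² ≥ α − c, i.e. α ≤ ((π/L)² + c)/((π/L)² + 1) = (1 + c(L/π)²)/(1 + (L/π)²). (Direct route, valid since c ≤ 0: Poincaré gives c∫u² ≥ c(L/π)²∫(u')², so a(u,u) ≥ (1 + c(L/π)²)∫(u')², while ||u||_{H^1}² ≤ (1 + (L/π)²)∫(u')²; dividing yields the same α.) With (π/L)² = 9*π^2/25 and c = -5/2, the largest admissible constant is α = ((π/L)² + c)/((π/L)² + 1).
Simplifying, α = (-125 + 18*π^2)/(2*(25 + 9*π^2)).


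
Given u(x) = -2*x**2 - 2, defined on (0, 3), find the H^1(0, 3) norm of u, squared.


||u||_{H^1}^2 = 2112/5

The H^1 norm (squared) on an interval (0, L) is
  ||u||_{H^1}^2 = ∫_0^L u(x)^2 dx + ∫_0^L u'(x)^2 dx.
Compute u'(x) = -4*x.
Then u(x)^2 = 4*x**4 + 8*x**2 + 4 and u'(x)^2 = 16*x**2.
Integrate each monomial from 0 to 3 using ∫_0^3 c·x^n dx = c·3^(n+1)/(n+1):
  ∫_0^3 u(x)^2 dx = ∫_0^3 (4*x^4 + 8*x^2 + 4) dx. Term by term:
    ∫_0^3 4*x^4 dx = 972/5;  ∫_0^3 8*x^2 dx = 72;  ∫_0^3 4 dx = 12.
  Sum: 972/5 + 72 + 12 = 1392/5.
  ∫_0^3 u'(x)^2 dx = ∫_0^3 (16*x^2) dx. Term by term:
    ∫_0^3 16*x^2 dx = 144.
Adding: ||u||_{H^1}^2 = 1392/5 + 144 = 2112/5.


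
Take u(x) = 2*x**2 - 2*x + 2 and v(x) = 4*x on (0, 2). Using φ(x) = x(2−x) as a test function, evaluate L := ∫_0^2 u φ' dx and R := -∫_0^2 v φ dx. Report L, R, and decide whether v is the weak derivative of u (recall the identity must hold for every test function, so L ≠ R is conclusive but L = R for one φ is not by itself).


LHS = -8/3, RHS = -16/3. No, v is not the weak derivative of u.

u(x) = 2*x**2 - 2*x + 2, classical derivative u'(x) = 4*x - 2.
φ(x) = x(2−x), so φ'(x) = 2 - 2*x.
Note φ(0) = φ(2) = 0, so the boundary term u·φ vanishes.
LHS = ∫_0^2 u(x) φ'(x) dx = ∫_0^2 (-4*x^3 + 8*x^2 - 8*x + 4) dx. Term by term:
  ∫_0^2 -4*x^3 dx = -16;  ∫_0^2 8*x^2 dx = 64/3;  ∫_0^2 -8*x dx = -16;
  ∫_0^2 4 dx = 8.
Sum: -16 + 64/3 − 16 + 8 = -8/3.
So LHS = -8/3.
∫_0^2 v(x) φ(x) dx = ∫_0^2 (-4*x^3 + 8*x^2) dx. Term by term:
  ∫_0^2 -4*x^3 dx = -16;  ∫_0^2 8*x^2 dx = 64/3.
Sum: -16 + 64/3 = 16/3.
So RHS = -∫_0^2 v(x) φ(x) dx = -16/3.
LHS − RHS = 8/3 ≠ 0, so the identity fails.
(For a valid weak derivative the identity must hold for EVERY test function, in particular this one. The failure shows v is NOT the weak derivative of u.)
Correct weak derivative would be u'(x) = 4*x - 2.


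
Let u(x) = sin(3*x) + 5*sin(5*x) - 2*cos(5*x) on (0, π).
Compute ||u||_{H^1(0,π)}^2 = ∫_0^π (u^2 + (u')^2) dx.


||u||_{H^1(0,π)}^2 = 382*π

u'(x) = 10*sin(5*x) + 3*cos(3*x) + 25*cos(5*x).
Expand u² and (u')² and integrate term by term on (0, π), using: for integers n ≥ 1, ∫_0^π sin²(nx) dx = ∫_0^π cos²(nx) dx = π/2; for n ≠ n', ∫_0^π sin(nx)sin(n'x) dx = ∫_0^π cos(nx)cos(n'x) dx = 0; and by product-to-sum, ∫_0^π sin(nx)cos(n'x) dx = ½∫_0^π [sin((n+n')x) + sin((n−n')x)] dx, which is 0 when n+n' is even and 2n/(n²−n'²) when n+n' is odd (it need not vanish on (0, π)).
  u² squared terms: (-2)²·∫cos(5x)² dx = 4·π/2 = 2*π;  (5)²·∫sin(5x)² dx = 25·π/2 = 25*π/2;  (1)²·∫sin(3x)² dx = 1·π/2 = π/2.
  u² cross terms: 2·(-2)·(5)·∫cos(5x)·sin(5x) dx = -20·(0) = 0;  2·(-2)·(1)·∫cos(5x)·sin(3x) dx = -4·(0) = 0;  2·(5)·(1)·∫sin(5x)·sin(3x) dx = 10·(0) = 0.
  So ∫_0^π u² dx = 2*π + 25*π/2 + π/2 + 0 + 0 + 0 = 15*π.
  (u')² squared terms: (3)²·∫cos(3x)² dx = 9·π/2 = 9*π/2;  (10)²·∫sin(5x)² dx = 100·π/2 = 50*π;  (25)²·∫cos(5x)² dx = 625·π/2 = 625*π/2.
  (u')² cross terms: 2·(3)·(10)·∫cos(3x)·sin(5x) dx = 60·(0) = 0;  2·(3)·(25)·∫cos(3x)·cos(5x) dx = 150·(0) = 0;  2·(10)·(25)·∫sin(5x)·cos(5x) dx = 500·(0) = 0.
  So ∫_0^π (u')² dx = 9*π/2 + 50*π + 625*π/2 + 0 + 0 + 0 = 367*π.
||u||_{H^1}^2 = (15*π) + (367*π) = 382*π.


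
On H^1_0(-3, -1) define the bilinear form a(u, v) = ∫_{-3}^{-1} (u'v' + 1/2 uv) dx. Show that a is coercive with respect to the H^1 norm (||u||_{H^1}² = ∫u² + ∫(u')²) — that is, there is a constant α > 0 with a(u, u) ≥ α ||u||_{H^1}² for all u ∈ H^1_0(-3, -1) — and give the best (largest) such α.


α = (2 + π^2)/(4 + π^2)

Coercivity of a(·,·) on H^1_0(-3, -1) means a(u, u) ≥ α ||u||_{H^1}² for every u ∈ H^1_0.
The interval has length L = 2, and Poincaré/coercivity depend only on L. Here a(u, u) = ∫(u')² + (1/2)·∫u².
Here 0 < c = 1/2 < 1. The condition a(u,u) ≥ α||u||_{H^1}² reads (1−α)∫(u')² ≥ (α−c)∫u². Any admissible α is ≤ 1 (rapidly oscillating u have ∫u²/∫(u')² → 0), and α = 1 would force 0 ≥ (1−c)∫u², impossible since c < 1; so 1−α > 0. By the sharp Poincaré inequality on H^1_0 of an interval of length L, ∫(u')² ≥ (π/L)²∫u² with equality for the first sine mode sin(π(x−x₀)/L) (x₀ the left endpoint), so the inequality holds for all u iff (1−α)(π/L)² ≥ α − c, i.e. α ≤ ((π/L)² + c)/((π/L)² + 1) = (1 + c(L/π)²)/(1 + (L/π)²). With (π/L)² = π^2/4 and c = 1/2, the largest admissible constant is α = ((π/L)² + c)/((π/L)² + 1).
Simplifying, α = (2 + π^2)/(4 + π^2).


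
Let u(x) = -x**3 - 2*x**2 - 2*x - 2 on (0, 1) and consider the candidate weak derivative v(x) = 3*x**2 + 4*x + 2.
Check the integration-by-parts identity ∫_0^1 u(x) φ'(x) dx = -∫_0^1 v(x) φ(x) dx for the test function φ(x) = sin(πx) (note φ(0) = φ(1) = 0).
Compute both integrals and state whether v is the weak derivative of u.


LHS = -12/π^3 + 11/π, RHS = -11/π + 12/π^3. No, v is not the weak derivative of u.

u(x) = -x**3 - 2*x**2 - 2*x - 2, classical derivative u'(x) = -3*x**2 - 4*x - 2.
φ(x) = sin(πx), so φ'(x) = π*cos(π*x).
Note φ(0) = φ(1) = 0, so the boundary term u·φ vanishes.
LHS = ∫_0^1 u(x) φ'(x) dx = ∫_0^1 (-π*x^3*cos(π*x) - 2*π*x^2*cos(π*x) - 2*π*x*cos(π*x) - 2*π*cos(π*x)) dx. Term by term:
  ∫_0^1 -2*π*cos(π*x) dx = 0;  ∫_0^1 -π*x^3*cos(π*x) dx = -12/π^3 + 3/π;  ∫_0^1 -2*π*x*cos(π*x) dx = 4/π;
  ∫_0^1 -2*π*x^2*cos(π*x) dx = 4/π.
Sum: 0 + -12/π^3 + 3/π + 4/π + 4/π = -12/π^3 + 11/π.
So LHS = -12/π^3 + 11/π.
∫_0^1 v(x) φ(x) dx = ∫_0^1 (3*x^2*sin(π*x) + 4*x*sin(π*x) + 2*sin(π*x)) dx. Term by term:
  ∫_0^1 2*sin(π*x) dx = 4/π;  ∫_0^1 3*x^2*sin(π*x) dx = -12/π^3 + 3/π;  ∫_0^1 4*x*sin(π*x) dx = 4/π.
Sum: 4/π + -12/π^3 + 3/π + 4/π = -12/π^3 + 11/π.
So RHS = -∫_0^1 v(x) φ(x) dx = -11/π + 12/π^3.
LHS − RHS = -24/π^3 + 22/π ≠ 0, so the identity fails.
(For a valid weak derivative the identity must hold for EVERY test function, in particular this one. The failure shows v is NOT the weak derivative of u.)
Correct weak derivative would be u'(x) = -3*x**2 - 4*x - 2.


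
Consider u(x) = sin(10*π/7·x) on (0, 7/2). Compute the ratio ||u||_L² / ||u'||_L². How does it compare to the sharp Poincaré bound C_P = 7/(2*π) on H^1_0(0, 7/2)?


||u||_L² / ||u'||_L² = 7/(10*π) < C_P = 7/(2*π).

u(x) = sin(10*π/7·x), so u'(x) = 10*π*cos(10*π*x/7)/7.
Writing u(x) = A·sin(kπx/L) with A = 1 and k = 5, use ∫_0^L sin²(kπx/L) dx = L/2 and ∫_0^L cos²(kπx/L) dx = L/2.
u² = 1·sin²(10*π/7·x) and (u')² = 100*π^2/49·cos²(10*π/7·x), and each of sin², cos² integrates to L/2 = 7/4 over (0, 7/2).
∫_0^7/2 u² dx = 7/4, so ||u||_L² = sqrt(7)/2.
∫_0^7/2 (u')² dx = 25*π^2/7, so ||u'||_L² = 5*sqrt(7)*π/7.
Ratio ||u||_L² / ||u'||_L² = 7/(10*π).
Sharp Poincaré constant on H^1_0(0, 7/2) is C_P = L/π = 7/(2*π), achieved by sin(2*π/7·x).
This is the k = 5 harmonic; the ratio L/(kπ) is strictly less than C_P = L/π, consistent with the sharp inequality ||u||_L² ≤ C_P ||u'||_L².


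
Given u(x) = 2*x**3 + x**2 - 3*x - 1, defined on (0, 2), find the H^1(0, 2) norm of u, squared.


||u||_{H^1}^2 = 1912/7

The H^1 norm (squared) on an interval (0, L) is
  ||u||_{H^1}^2 = ∫_0^L u(x)^2 dx + ∫_0^L u'(x)^2 dx.
Compute u'(x) = 6*x**2 + 2*x - 3.
Then u(x)^2 = 4*x**6 + 4*x**5 - 11*x**4 - 10*x**3 + 7*x**2 + 6*x + 1 and u'(x)^2 = 36*x**4 + 24*x**3 - 32*x**2 - 12*x + 9.
Integrate each monomial from 0 to 2 using ∫_0^2 c·x^n dx = c·2^(n+1)/(n+1):
  ∫_0^2 u(x)^2 dx = ∫_0^2 (4*x^6 + 4*x^5 - 11*x^4 - 10*x^3 + 7*x^2 + 6*x + 1) dx. Term by term:
    ∫_0^2 4*x^6 dx = 512/7;  ∫_0^2 4*x^5 dx = 128/3;  ∫_0^2 -11*x^4 dx = -352/5;
    ∫_0^2 -10*x^3 dx = -40;  ∫_0^2 7*x^2 dx = 56/3;  ∫_0^2 6*x dx = 12;
    ∫_0^2 1 dx = 2.
  Sum: 512/7 + 128/3 − 352/5 − 40 + 56/3 + 12 + 2 = 3998/105.
  ∫_0^2 u'(x)^2 dx = ∫_0^2 (36*x^4 + 24*x^3 - 32*x^2 - 12*x + 9) dx. Term by term:
    ∫_0^2 36*x^4 dx = 1152/5;  ∫_0^2 24*x^3 dx = 96;  ∫_0^2 -32*x^2 dx = -256/3;
    ∫_0^2 -12*x dx = -24;  ∫_0^2 9 dx = 18.
  Sum: 1152/5 + 96 − 256/3 − 24 + 18 = 3526/15.
Adding: ||u||_{H^1}^2 = 3998/105 + 3526/15 = 1912/7.


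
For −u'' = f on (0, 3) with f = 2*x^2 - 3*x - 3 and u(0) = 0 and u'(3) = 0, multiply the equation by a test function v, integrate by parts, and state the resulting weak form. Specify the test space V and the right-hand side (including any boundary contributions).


V = {v ∈ H^1(0, 3) : v(0) = 0} (test functions vanish at x = 0 where u is specified); weak form: ∫_0^3 u'v' dx = ∫_0^3 (2*x^2 - 3*x - 3) v dx for all v ∈ V.

Multiply both sides by a test function v and integrate from 0 to 3:
  ∫_0^3 −u''(x) v(x) dx = ∫_0^3 f(x) v(x) dx.
Integrate the LHS by parts once:
  ∫_0^3 −u'' v dx = −[u'(x) v(x)]_0^3 + ∫_0^3 u'(x) v'(x) dx.
Thus ∫_0^3 u'(x) v'(x) dx = ∫_0^3 f(x) v(x) dx + [u'(x) v(x)]_0^3.
Choose V so that boundary terms are either known or forced to vanish.
Mixed BC: u(0) = 0 (Dirichlet) and u'(3) = 0 (Neumann). Define V = {v ∈ H^1(0, 3) : v(0) = 0}. Then [u' v]_0^3 = u'(3)·v(3) − u'(0)·0 = 0.
Weak formulation: find u (satisfying any essential BC) such that ∫_0^3 u'(x) v'(x) dx = ∫_0^3 f v dx for all v ∈ V (Dirichlet at 0 absorbed into V; the Neumann datum at x = 3 is zero, so no boundary term remains).
Substituting f(x) = 2*x^2 - 3*x - 3, the right-hand side is ∫_0^3 (2*x^2 - 3*x - 3) v dx.


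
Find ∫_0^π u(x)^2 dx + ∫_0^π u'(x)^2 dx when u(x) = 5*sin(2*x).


||u||_{H^1(0,π)}^2 = 125*π/2

u'(x) = 10*cos(2*x).
Expand u² and (u')² and integrate term by term on (0, π), using: for integers n ≥ 1, ∫_0^π sin²(nx) dx = ∫_0^π cos²(nx) dx = π/2; for n ≠ n', ∫_0^π sin(nx)sin(n'x) dx = ∫_0^π cos(nx)cos(n'x) dx = 0; and by product-to-sum, ∫_0^π sin(nx)cos(n'x) dx = ½∫_0^π [sin((n+n')x) + sin((n−n')x)] dx, which is 0 when n+n' is even and 2n/(n²−n'²) when n+n' is odd (it need not vanish on (0, π)).
  u² squared terms: (5)²·∫sin(2x)² dx = 25·π/2 = 25*π/2.
  So ∫_0^π u² dx = 25*π/2.
  (u')² squared terms: (10)²·∫cos(2x)² dx = 100·π/2 = 50*π.
  So ∫_0^π (u')² dx = 50*π.
||u||_{H^1}^2 = (25*π/2) + (50*π) = 125*π/2.


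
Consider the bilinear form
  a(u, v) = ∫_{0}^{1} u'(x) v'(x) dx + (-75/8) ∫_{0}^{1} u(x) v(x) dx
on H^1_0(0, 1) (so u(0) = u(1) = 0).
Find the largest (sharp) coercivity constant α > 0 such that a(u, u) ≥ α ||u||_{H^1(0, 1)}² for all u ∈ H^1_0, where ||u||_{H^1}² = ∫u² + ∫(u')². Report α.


α = (-75/8 + π^2)/(1 + π^2)

Coercivity of a(·,·) on H^1_0(0, 1) means a(u, u) ≥ α ||u||_{H^1}² for every u ∈ H^1_0.
The interval has length L = 1, and Poincaré/coercivity depend only on L. Here a(u, u) = ∫(u')² + (-75/8)·∫u².
Here c = -75/8 < 0 with |c| < (π/L)² = π^2, so coercivity still holds. The condition a(u,u) ≥ α||u||_{H^1}² reads (1−α)∫(u')² ≥ (α−c)∫u². Any admissible α is ≤ 1 (rapidly oscillating u have ∫u²/∫(u')² → 0), and α = 1 would force 0 ≥ (1−c)∫u², impossible since c < 1; so 1−α > 0. By the sharp Poincaré inequality on H^1_0 of an interval of length L, ∫(u')² ≥ (π/L)²∫u² with equality for the first sine mode sin(π(x−x₀)/L) (x₀ the left endpoint), so the inequality holds for all u iff (1−α)(π/L)² ≥ α − c, i.e. α ≤ ((π/L)² + c)/((π/L)² + 1) = (1 + c(L/π)²)/(1 + (L/π)²). (Direct route, valid since c ≤ 0: Poincaré gives c∫u² ≥ c(L/π)²∫(u')², so a(u,u) ≥ (1 + c(L/π)²)∫(u')², while ||u||_{H^1}² ≤ (1 + (L/π)²)∫(u')²; dividing yields the same α.) With (π/L)² = π^2 and c = -75/8, the largest admissible constant is α = ((π/L)² + c)/((π/L)² + 1).
Simplifying, α = (-75/8 + π^2)/(1 + π^2).


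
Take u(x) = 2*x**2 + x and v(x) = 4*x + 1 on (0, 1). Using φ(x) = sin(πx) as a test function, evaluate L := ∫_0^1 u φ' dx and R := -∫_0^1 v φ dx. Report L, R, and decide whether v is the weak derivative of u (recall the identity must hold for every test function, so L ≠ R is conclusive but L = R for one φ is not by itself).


LHS = -6/π, RHS = -6/π. Yes, v = u' weakly.

u(x) = 2*x**2 + x, classical derivative u'(x) = 4*x + 1.
φ(x) = sin(πx), so φ'(x) = π*cos(π*x).
Note φ(0) = φ(1) = 0, so the boundary term u·φ vanishes.
LHS = ∫_0^1 u(x) φ'(x) dx = ∫_0^1 (2*π*x^2*cos(π*x) + π*x*cos(π*x)) dx. Term by term:
  ∫_0^1 π*x*cos(π*x) dx = -2/π;  ∫_0^1 2*π*x^2*cos(π*x) dx = -4/π.
Sum: -2/π − 4/π = -6/π.
So LHS = -6/π.
∫_0^1 v(x) φ(x) dx = ∫_0^1 (4*x*sin(π*x) + sin(π*x)) dx. Term by term:
  ∫_0^1 4*x*sin(π*x) dx = 4/π;  ∫_0^1 sin(π*x) dx = 2/π.
Sum: 4/π + 2/π = 6/π.
So RHS = -∫_0^1 v(x) φ(x) dx = -6/π.
LHS = RHS, so the identity holds for this test φ.
Moreover u is smooth here and v(x) = u'(x) = 4*x + 1 pointwise, so the identity holds for every test function. Hence v is the weak derivative of u.


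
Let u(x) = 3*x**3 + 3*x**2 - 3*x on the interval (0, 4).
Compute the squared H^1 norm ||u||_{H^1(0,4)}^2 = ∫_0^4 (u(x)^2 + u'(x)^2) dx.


||u||_{H^1}^2 = 1869516/35

The H^1 norm (squared) on an interval (0, L) is
  ||u||_{H^1}^2 = ∫_0^L u(x)^2 dx + ∫_0^L u'(x)^2 dx.
Compute u'(x) = 9*x**2 + 6*x - 3.
Then u(x)^2 = 9*x**6 + 18*x**5 - 9*x**4 - 18*x**3 + 9*x**2 and u'(x)^2 = 81*x**4 + 108*x**3 - 18*x**2 - 36*x + 9.
Integrate each monomial from 0 to 4 using ∫_0^4 c·x^n dx = c·4^(n+1)/(n+1):
  ∫_0^4 u(x)^2 dx = ∫_0^4 (9*x^6 + 18*x^5 - 9*x^4 - 18*x^3 + 9*x^2) dx. Term by term:
    ∫_0^4 9*x^6 dx = 147456/7;  ∫_0^4 18*x^5 dx = 12288;  ∫_0^4 -9*x^4 dx = -9216/5;
    ∫_0^4 -18*x^3 dx = -1152;  ∫_0^4 9*x^2 dx = 192.
  Sum: 147456/7 + 12288 − 9216/5 − 1152 + 192 = 1069248/35.
  ∫_0^4 u'(x)^2 dx = ∫_0^4 (81*x^4 + 108*x^3 - 18*x^2 - 36*x + 9) dx. Term by term:
    ∫_0^4 81*x^4 dx = 82944/5;  ∫_0^4 108*x^3 dx = 6912;  ∫_0^4 -18*x^2 dx = -384;
    ∫_0^4 -36*x dx = -288;  ∫_0^4 9 dx = 36.
  Sum: 82944/5 + 6912 − 384 − 288 + 36 = 114324/5.
Adding: ||u||_{H^1}^2 = 1069248/35 + 114324/5 = 1869516/35.


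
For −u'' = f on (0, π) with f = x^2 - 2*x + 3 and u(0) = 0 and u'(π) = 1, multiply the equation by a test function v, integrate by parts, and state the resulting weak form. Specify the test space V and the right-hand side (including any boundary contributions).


V = {v ∈ H^1(0, π) : v(0) = 0} (test functions vanish at x = 0 where u is specified); weak form: ∫_0^π u'v' dx = ∫_0^π (x^2 - 2*x + 3) v dx + v(π) for all v ∈ V.

Multiply both sides by a test function v and integrate from 0 to π:
  ∫_0^π −u''(x) v(x) dx = ∫_0^π f(x) v(x) dx.
Integrate the LHS by parts once:
  ∫_0^π −u'' v dx = −[u'(x) v(x)]_0^π + ∫_0^π u'(x) v'(x) dx.
Thus ∫_0^π u'(x) v'(x) dx = ∫_0^π f(x) v(x) dx + [u'(x) v(x)]_0^π.
Choose V so that boundary terms are either known or forced to vanish.
Mixed BC: u(0) = 0 (Dirichlet) and u'(π) = 1 (Neumann). Define V = {v ∈ H^1(0, π) : v(0) = 0}. Then [u' v]_0^π = u'(π)·v(π) − u'(0)·0 = v(π).
Weak formulation: find u (satisfying any essential BC) such that ∫_0^π u'(x) v'(x) dx = ∫_0^π f v dx + v(π) for all v ∈ V (Dirichlet at 0 absorbed into V; Neumann datum at x = π contributes the boundary term).
Substituting f(x) = x^2 - 2*x + 3, the right-hand side is ∫_0^π (x^2 - 2*x + 3) v dx + v(π).
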